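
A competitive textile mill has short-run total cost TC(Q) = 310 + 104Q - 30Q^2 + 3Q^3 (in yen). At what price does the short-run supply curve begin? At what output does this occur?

Short-run supply begins at min AVC. From VC = 104Q - 30Q^2 + 3Q^3, AVC = 104 - 30Q + 3Q^2.
dAVC/dQ = -30 + 6Q = 0 gives Q = 5. min AVC = 104 - 30·5 + 3·5^2 = 29.
So the shutdown price is ¥29.

¥29 per unit, at Q = 5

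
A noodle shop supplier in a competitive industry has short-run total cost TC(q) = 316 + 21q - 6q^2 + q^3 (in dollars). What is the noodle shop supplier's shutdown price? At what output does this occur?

$12 per unit, at q = 3

The shutdown price is the minimum of AVC. VC = 21q - 6q^2 + q^3, so AVC = 21 - 6q + q^2.
At the minimum of AVC, MC = AVC. MC = 21 - 12q + 3q^2; setting MC = AVC gives 2q^2 - 6q = 0, so q = 3. min AVC = 12.
So the shutdown price is $12.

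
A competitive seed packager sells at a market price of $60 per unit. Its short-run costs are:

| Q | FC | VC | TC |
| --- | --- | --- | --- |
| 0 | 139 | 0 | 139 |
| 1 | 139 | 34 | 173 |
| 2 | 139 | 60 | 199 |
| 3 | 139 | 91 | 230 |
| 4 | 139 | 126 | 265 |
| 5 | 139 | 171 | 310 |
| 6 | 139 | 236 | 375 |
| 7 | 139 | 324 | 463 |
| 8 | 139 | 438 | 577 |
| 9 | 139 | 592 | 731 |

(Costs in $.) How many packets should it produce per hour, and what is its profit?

Q = 5; profit = -$10

Compute π = P·Q − TC at each output: Q=0: -139; Q=1: -113; Q=2: -79; Q=3: -50; Q=4: -25; Q=5: -10; Q=6: -15; Q=7: -43; Q=8: -97; Q=9: -191.
Profit is maximized at Q = 5. AVC there is 171/5 = $34.20 ≤ P, so producing beats shutting down (which would give -$139).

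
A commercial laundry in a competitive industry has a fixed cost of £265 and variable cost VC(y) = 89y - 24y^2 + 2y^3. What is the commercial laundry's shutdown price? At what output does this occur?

£17 per unit, at y = 6

Short-run supply begins at min AVC. From VC = 89y - 24y^2 + 2y^3, AVC = 89 - 24y + 2y^2.
dAVC/dy = -24 + 4y = 0 gives y = 6. min AVC = 89 - 24·6 + 2·6^2 = 17.
So the shutdown price is £17.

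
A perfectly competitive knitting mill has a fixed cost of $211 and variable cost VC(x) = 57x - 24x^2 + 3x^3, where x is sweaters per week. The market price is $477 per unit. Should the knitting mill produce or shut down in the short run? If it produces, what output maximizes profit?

Produce at x = 10

Strip out fixed cost: VC = 57x - 24x^2 + 3x^3. Then AVC = 57 - 24x + 3x^2 and MC = 57 - 48x + 9x^2.
The AVC parabola has its vertex at x = 24/6 = 4, where AVC = 57 - 24·4 + 3·4^2 = $9.
P = $477 exceeds min AVC = $9, so the firm stays open.
Set P = MC: 477 = 57 - 48x + 9x^2 → -420 - 48x + 9x^2 = 0. The roots are x = -14/3 and x = 10; the profit-maximizing output is on the rising part of MC, so x* = 10.
Check: AVC at x = 10 is $117 ≤ P, so revenue covers variable cost.
Profit = P·x − TC = 477·10 − 1381 = $3389.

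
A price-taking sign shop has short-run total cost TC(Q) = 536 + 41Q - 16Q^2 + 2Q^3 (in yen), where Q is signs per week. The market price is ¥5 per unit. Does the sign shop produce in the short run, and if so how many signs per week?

From TC, MC = TC'(Q) = 41 - 32Q + 6Q^2 and AVC = VC/Q = 41 - 16Q + 2Q^2.
AVC is minimized where dAVC/dQ = -16 + 4Q = 0, at Q = 4; min AVC = 41 - 16·4 + 2·4^2 = ¥9.
Since P = ¥5 < min AVC = ¥9, price fails to cover variable cost at any output.
Shutting down limits the loss to fixed cost, ¥536.

Shut down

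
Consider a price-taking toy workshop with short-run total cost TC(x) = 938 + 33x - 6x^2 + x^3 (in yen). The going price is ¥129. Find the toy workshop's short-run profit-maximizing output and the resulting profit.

Profit = -¥298 at x = 8

AVC = 33 - 6x + x^2; min AVC = ¥24 at x = 3. Since P = ¥129 ≥ min AVC, the firm produces.
With MC = 33 - 12x + 3x^2, P = MC on the upward-sloping part at x* = 8.
TR = 129·8 = 1032. TC = 938 + 392 = 1330. Profit = 1032 − 1330 = -¥298.
That loss of ¥298 beats the ¥938 the firm would lose by shutting down; producing recovers ¥640 of fixed cost.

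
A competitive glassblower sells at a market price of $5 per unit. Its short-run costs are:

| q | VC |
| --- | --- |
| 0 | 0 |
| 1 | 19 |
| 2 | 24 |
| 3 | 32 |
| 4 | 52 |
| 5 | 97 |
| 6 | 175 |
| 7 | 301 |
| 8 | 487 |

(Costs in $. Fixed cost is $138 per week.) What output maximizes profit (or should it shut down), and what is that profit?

q = 0 (shut down); profit = -$138

Compute π = P·q − TC at each output: q=0: -138; q=1: -152; q=2: -152; q=3: -155; q=4: -170; q=5: -210; q=6: -283; q=7: -404; q=8: -585.
Profit is highest at q = 0. Equivalently, the lowest AVC in the table is 32/3 ≈ $10.67 at q = 3, and P = $5 falls below it — price never covers variable cost, so the firm shuts down and loses only its fixed cost.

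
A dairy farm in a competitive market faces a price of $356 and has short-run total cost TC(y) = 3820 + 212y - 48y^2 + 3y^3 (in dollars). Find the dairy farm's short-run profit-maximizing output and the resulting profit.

Profit = -$364 at y = 12

AVC = 212 - 48y + 3y^2; min AVC = $20 at y = 8. Since P = $356 ≥ min AVC, the firm produces.
MC = 212 - 96y + 9y^2. Setting P = MC and taking the root on the rising branch gives y* = 12.
TR = 356·12 = 4272. TC = 3820 + 816 = 4636. Profit = 4272 − 4636 = -$364.
That loss of $364 beats the $3820 the firm would lose by shutting down; producing recovers $3456 of fixed cost.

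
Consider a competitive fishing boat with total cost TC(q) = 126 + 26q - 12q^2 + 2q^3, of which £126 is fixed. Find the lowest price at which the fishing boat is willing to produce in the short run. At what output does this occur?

£8 per unit, at q = 3

Short-run supply begins at min AVC. From VC = 26q - 12q^2 + 2q^3, AVC = 26 - 12q + 2q^2.
At the minimum of AVC, MC = AVC. MC = 26 - 24q + 6q^2; setting MC = AVC gives 4q^2 - 12q = 0, so q = 3. min AVC = 8.
For P < £8 the firm produces nothing.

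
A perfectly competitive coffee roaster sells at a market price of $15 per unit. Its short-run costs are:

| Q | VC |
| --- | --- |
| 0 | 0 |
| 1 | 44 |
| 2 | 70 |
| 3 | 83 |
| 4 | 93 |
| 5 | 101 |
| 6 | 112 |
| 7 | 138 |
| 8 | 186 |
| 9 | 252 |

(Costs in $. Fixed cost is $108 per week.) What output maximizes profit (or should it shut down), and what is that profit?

Q = 0 (shut down); profit = -$108

Tabulate TR − TC: Q=0: -108; Q=1: -137; Q=2: -148; Q=3: -146; Q=4: -141; Q=5: -134; Q=6: -130; Q=7: -141; Q=8: -174; Q=9: -225.
Profit is highest at Q = 0. Equivalently, the lowest AVC in the table is 112/6 ≈ $18.67 at Q = 6, and P = $15 falls below it — price never covers variable cost, so the firm shuts down and loses only its fixed cost.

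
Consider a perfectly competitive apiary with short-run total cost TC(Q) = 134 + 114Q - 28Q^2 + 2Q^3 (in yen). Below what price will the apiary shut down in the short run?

Short-run supply begins at min AVC. From VC = 114Q - 28Q^2 + 2Q^3, AVC = 114 - 28Q + 2Q^2.
At the minimum of AVC, MC = AVC. MC = 114 - 56Q + 6Q^2; setting MC = AVC gives 4Q^2 - 28Q = 0, so Q = 7. min AVC = 16.
For P < ¥16 the firm produces nothing.

¥16 per unit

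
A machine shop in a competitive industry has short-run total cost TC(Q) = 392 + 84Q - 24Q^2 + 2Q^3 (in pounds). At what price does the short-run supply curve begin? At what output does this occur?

£12 per unit, at Q = 6

The shutdown price is the minimum of AVC. VC = 84Q - 24Q^2 + 2Q^3, so AVC = 84 - 24Q + 2Q^2.
At the minimum of AVC, MC = AVC. MC = 84 - 48Q + 6Q^2; setting MC = AVC gives 4Q^2 - 24Q = 0, so Q = 6. min AVC = 12.
The firm shuts down for any P below £12.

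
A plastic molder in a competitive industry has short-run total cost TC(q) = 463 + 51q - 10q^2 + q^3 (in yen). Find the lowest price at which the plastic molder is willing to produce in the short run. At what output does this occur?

¥26 per unit, at q = 5

The shutdown price is the minimum of AVC. VC = 51q - 10q^2 + q^3, so AVC = 51 - 10q + q^2.
At the minimum of AVC, MC = AVC. MC = 51 - 20q + 3q^2; setting MC = AVC gives 2q^2 - 10q = 0, so q = 5. min AVC = 26.
So the shutdown price is ¥26.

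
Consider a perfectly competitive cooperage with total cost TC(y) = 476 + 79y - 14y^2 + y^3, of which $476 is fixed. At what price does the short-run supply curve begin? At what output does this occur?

$30 per unit, at y = 7

Short-run supply begins at min AVC. From VC = 79y - 14y^2 + y^3, AVC = 79 - 14y + y^2.
dAVC/dy = -14 + 2y = 0 gives y = 7. min AVC = 79 - 14·7 + 7^2 = 30.
The firm shuts down for any P below $30.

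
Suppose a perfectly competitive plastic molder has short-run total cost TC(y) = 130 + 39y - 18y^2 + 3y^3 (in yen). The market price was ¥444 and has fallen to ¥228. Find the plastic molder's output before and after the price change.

MC = 39 - 36y + 9y^2; the shutdown threshold is min AVC = ¥12 (at y = 3).
With P = ¥444 above the shutdown price, P = MC gives y = 9.
At P = ¥228 ≥ min AVC, set P = MC: y = 7. The firm stays open but cuts output.

Output falls from 9 to 7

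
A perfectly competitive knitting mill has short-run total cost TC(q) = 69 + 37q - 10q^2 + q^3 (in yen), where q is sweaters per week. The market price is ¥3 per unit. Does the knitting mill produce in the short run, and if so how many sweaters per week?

From TC, MC = TC'(q) = 37 - 20q + 3q^2 and AVC = VC/q = 37 - 10q + q^2.
AVC hits its minimum where MC = AVC, at q = 5, giving min AVC = 37 - 10·5 + 5^2 = ¥12.
P = ¥3 lies below min AVC = ¥12; no output level covers variable cost.
The firm minimizes its loss by shutting down and losing only its fixed cost of ¥69.

Shut down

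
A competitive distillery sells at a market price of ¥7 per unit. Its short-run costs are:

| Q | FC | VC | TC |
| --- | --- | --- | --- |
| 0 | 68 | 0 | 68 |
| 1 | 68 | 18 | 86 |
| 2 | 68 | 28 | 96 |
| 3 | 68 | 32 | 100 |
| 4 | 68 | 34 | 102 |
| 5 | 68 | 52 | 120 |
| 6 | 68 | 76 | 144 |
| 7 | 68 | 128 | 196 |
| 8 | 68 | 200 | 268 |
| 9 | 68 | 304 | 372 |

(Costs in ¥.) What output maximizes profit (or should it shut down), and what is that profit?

Q = 0 (shut down); profit = -¥68

Profit at each row (π = 7Q − TC): Q=0: -68; Q=1: -79; Q=2: -82; Q=3: -79; Q=4: -74; Q=5: -85; Q=6: -102; Q=7: -147; Q=8: -212; Q=9: -309.
Profit is highest at Q = 0. Equivalently, the lowest AVC in the table is 34/4 ≈ ¥8.50 at Q = 4, and P = ¥7 falls below it — price never covers variable cost, so the firm shuts down and loses only its fixed cost.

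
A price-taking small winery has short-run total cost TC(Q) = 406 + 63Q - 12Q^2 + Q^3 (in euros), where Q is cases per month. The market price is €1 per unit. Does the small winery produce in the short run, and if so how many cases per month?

Shut down

Variable cost is VC = 63Q - 12Q^2 + Q^3, so AVC = VC/Q = 63 - 12Q + Q^2 and MC = dTC/dQ = 63 - 24Q + 3Q^2.
The AVC parabola has its vertex at Q = 12/2 = 6, where AVC = 63 - 12·6 + 6^2 = €27.
Since P = €1 < min AVC = €27, price fails to cover variable cost at any output.
The firm minimizes its loss by shutting down and losing only its fixed cost of €406.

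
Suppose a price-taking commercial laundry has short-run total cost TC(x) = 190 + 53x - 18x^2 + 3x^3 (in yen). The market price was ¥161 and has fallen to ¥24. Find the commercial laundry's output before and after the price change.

Output falls from 6 to 0 (the firm shuts down)

MC = 53 - 36x + 9x^2; the shutdown threshold is min AVC = ¥26 (at x = 3).
With P = ¥161 above the shutdown price, P = MC gives x = 6.
At P = ¥24 < min AVC = ¥26, price no longer covers variable cost at any output, so the firm shuts down: x = 0.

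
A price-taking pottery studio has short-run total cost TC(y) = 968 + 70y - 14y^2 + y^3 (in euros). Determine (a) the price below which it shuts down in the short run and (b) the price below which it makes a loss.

Shutdown price = min AVC. AVC = 70 - 14y + y^2, with vertex at y = 7 and minimum €21.
ATC = 968/y + 70 - 14y + y^2. Setting dATC/dy = −968/y^2 − 14 + 2y = 0 gives y = 11 (since 2·11^3 − 14·11^2 = 968).
min ATC = 968/11 + 70 − 14·11 + 11^2 = €125. That is the break-even price.
Between these two prices the firm operates at a loss; above €125 it earns a profit.

Shutdown price = €21; break-even price = €125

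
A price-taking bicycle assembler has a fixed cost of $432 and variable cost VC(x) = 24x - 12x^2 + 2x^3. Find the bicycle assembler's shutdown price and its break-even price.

Shutdown price = $6; break-even price = $96

AVC = 24 - 12x + 2x^2; minimized at x = 3, giving min AVC = $6. That is the shutdown price.
ATC = 432/x + 24 - 12x + 2x^2. Setting dATC/dx = −432/x^2 − 12 + 4x = 0 gives x = 6 (since 4·6^3 − 12·6^2 = 432).
min ATC = 432/6 + 24 − 12·6 + 2·6^2 = $96. That is the break-even price.
Between these two prices the firm operates at a loss; above $96 it earns a profit.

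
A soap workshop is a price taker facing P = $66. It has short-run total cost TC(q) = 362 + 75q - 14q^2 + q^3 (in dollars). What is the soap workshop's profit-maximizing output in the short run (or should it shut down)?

Strip out fixed cost: VC = 75q - 14q^2 + q^3. Then AVC = 75 - 14q + q^2 and MC = 75 - 28q + 3q^2.
AVC is minimized where dAVC/dq = -14 + 2q = 0, at q = 7; min AVC = 75 - 14·7 + 7^2 = $26.
Because $66 ≥ $26, revenue can cover variable cost; the firm operates.
Solving P = MC: 9 - 28q + 3q^2 = 0 ⇒ q = 1/3 or 9. On the upward-sloping branch, q* = 9.
Check: AVC at q = 9 is $30 ≤ P, so revenue covers variable cost.
Profit = P·q − TC = 66·9 − 632 = -$38, a loss, but smaller than the $362 fixed cost the firm would lose by shutting down.

Produce at q = 9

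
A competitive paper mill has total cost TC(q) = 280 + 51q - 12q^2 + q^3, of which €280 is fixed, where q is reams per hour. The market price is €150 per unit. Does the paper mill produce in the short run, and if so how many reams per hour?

Produce at q = 11

Variable cost is VC = 51q - 12q^2 + q^3, so AVC = VC/q = 51 - 12q + q^2 and MC = dTC/dq = 51 - 24q + 3q^2.
AVC is minimized where dAVC/dq = -12 + 2q = 0, at q = 6; min AVC = 51 - 12·6 + 6^2 = €15.
Because €150 ≥ €15, revenue can cover variable cost; the firm operates.
Solving P = MC: -99 - 24q + 3q^2 = 0 ⇒ q = -3 or 11. On the upward-sloping branch, q* = 11.
Check: AVC at q = 11 is €40 ≤ P, so revenue covers variable cost.
Profit = P·q − TC = 150·11 − 720 = €930.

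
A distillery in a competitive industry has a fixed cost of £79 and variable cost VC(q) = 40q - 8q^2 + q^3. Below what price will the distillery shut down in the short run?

The firm shuts down when price falls below the minimum of average variable cost. AVC = VC/q = 40 - 8q + q^2.
At the minimum of AVC, MC = AVC. MC = 40 - 16q + 3q^2; setting MC = AVC gives 2q^2 - 8q = 0, so q = 4. min AVC = 24.
So the shutdown price is £24.

£24 per unit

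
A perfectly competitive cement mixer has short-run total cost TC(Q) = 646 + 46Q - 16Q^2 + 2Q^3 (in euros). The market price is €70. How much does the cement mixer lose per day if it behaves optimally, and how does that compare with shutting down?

Profit = -€358 at Q = 6

AVC = 46 - 16Q + 2Q^2 has its minimum €14 at Q = 4; price €70 clears that bar, so the firm operates.
MC = 46 - 32Q + 6Q^2. Setting P = MC and taking the root on the rising branch gives Q* = 6.
TR = 70·6 = 420. TC = 646 + 132 = 778. Profit = 420 − 778 = -€358.
Shutting down would mean losing the fixed cost of €646, so operating at a loss of €358 is better by €288.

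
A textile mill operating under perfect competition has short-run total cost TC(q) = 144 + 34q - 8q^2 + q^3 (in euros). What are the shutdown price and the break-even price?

AVC = 34 - 8q + q^2; minimized at q = 4, giving min AVC = €18. That is the shutdown price.
ATC = 144/q + 34 - 8q + q^2. Setting dATC/dq = −144/q^2 − 8 + 2q = 0 gives q = 6 (since 2·6^3 − 8·6^2 = 144).
min ATC = 144/6 + 34 − 8·6 + 6^2 = €46. That is the break-even price.
For €18 ≤ P < €46 the firm produces at a loss; below €18 it shuts down.

Shutdown price = €18; break-even price = €46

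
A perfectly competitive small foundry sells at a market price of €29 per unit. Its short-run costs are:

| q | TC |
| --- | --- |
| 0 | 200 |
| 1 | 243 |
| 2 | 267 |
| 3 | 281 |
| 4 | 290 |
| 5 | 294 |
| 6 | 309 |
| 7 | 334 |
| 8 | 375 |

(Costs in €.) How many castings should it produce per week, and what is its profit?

Tabulate TR − TC: q=0: -200; q=1: -214; q=2: -209; q=3: -194; q=4: -174; q=5: -149; q=6: -135; q=7: -131; q=8: -143.
Profit is maximized at q = 7. AVC there is 134/7 = €19.14 ≤ P, so producing beats shutting down (which would give -€200).

q = 7; profit = -€131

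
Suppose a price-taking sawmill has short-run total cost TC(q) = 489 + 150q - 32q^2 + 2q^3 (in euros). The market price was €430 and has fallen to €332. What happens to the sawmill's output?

Output falls from 14 to 13

AVC = 150 - 32q + 2q^2, minimized at q = 8 where min AVC = €22. MC = 150 - 64q + 6q^2.
At P = €430 ≥ min AVC, set P = MC on the rising branch: q = 14.
At P = €332 ≥ min AVC, set P = MC: q = 13. The firm stays open but cuts output.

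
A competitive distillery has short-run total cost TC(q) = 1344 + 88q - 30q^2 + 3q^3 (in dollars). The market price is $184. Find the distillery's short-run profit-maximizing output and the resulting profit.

Profit = -$192 at q = 8

AVC = 88 - 30q + 3q^2 has its minimum $13 at q = 5; price $184 clears that bar, so the firm operates.
With MC = 88 - 60q + 9q^2, P = MC on the upward-sloping part at q* = 8.
TR = 184·8 = 1472. TC = 1344 + 320 = 1664. Profit = 1472 − 1664 = -$192.
By producing, the firm covers all variable cost plus $1152 of fixed cost; shutting down would lose the full $1344.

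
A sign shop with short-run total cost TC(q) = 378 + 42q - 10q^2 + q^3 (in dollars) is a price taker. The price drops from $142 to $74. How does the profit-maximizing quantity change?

AVC = 42 - 10q + q^2, minimized at q = 5 where min AVC = $17. MC = 42 - 20q + 3q^2.
At P = $142 ≥ min AVC, set P = MC on the rising branch: q = 10.
At P = $74 ≥ min AVC, set P = MC: q = 8. The firm stays open but cuts output.

Output falls from 10 to 8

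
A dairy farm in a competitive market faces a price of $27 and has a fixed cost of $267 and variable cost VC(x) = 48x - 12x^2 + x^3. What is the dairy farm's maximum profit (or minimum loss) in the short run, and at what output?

Profit = -$169 at x = 7

AVC = 48 - 12x + x^2 has its minimum $12 at x = 6; price $27 clears that bar, so the firm operates.
With MC = 48 - 24x + 3x^2, P = MC on the upward-sloping part at x* = 7.
TR = 27·7 = 189. TC = 267 + 91 = 358. Profit = 189 − 358 = -$169.
Shutting down would mean losing the fixed cost of $267, so operating at a loss of $169 is better by $98.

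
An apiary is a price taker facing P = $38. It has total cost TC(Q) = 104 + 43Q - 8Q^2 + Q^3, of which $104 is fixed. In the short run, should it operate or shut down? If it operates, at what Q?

Produce at Q = 5

Strip out fixed cost: VC = 43Q - 8Q^2 + Q^3. Then AVC = 43 - 8Q + Q^2 and MC = 43 - 16Q + 3Q^2.
AVC hits its minimum where MC = AVC, at Q = 4, giving min AVC = 43 - 8·4 + 4^2 = $27.
Since P = $38 ≥ min AVC = $27, price covers variable cost and the firm should produce.
P = MC gives 5 - 16Q + 3Q^2 = 0, with roots 1/3 and 5. Take the larger (rising MC): Q* = 5.
Check: AVC at Q = 5 is $28 ≤ P, so revenue covers variable cost.
Profit = P·Q − TC = 38·5 − 244 = -$54, a loss, but smaller than the $104 fixed cost the firm would lose by shutting down.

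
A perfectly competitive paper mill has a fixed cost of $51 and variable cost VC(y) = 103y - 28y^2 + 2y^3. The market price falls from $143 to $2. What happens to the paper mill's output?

Output falls from 10 to 0 (the firm shuts down)

MC = 103 - 56y + 6y^2; the shutdown threshold is min AVC = $5 (at y = 7).
At P = $143 ≥ min AVC, set P = MC on the rising branch: y = 10.
At P = $2 < min AVC = $5, price no longer covers variable cost at any output, so the firm shuts down: y = 0.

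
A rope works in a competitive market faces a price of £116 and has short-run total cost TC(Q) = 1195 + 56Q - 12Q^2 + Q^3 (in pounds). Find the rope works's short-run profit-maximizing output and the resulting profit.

Profit = -£395 at Q = 10

AVC = 56 - 12Q + Q^2 has its minimum £20 at Q = 6; price £116 clears that bar, so the firm operates.
MC = 56 - 24Q + 3Q^2. Setting P = MC and taking the root on the rising branch gives Q* = 10.
TR = 116·10 = 1160. TC = 1195 + 360 = 1555. Profit = 1160 − 1555 = -£395.
That loss of £395 beats the £1195 the firm would lose by shutting down; producing recovers £800 of fixed cost.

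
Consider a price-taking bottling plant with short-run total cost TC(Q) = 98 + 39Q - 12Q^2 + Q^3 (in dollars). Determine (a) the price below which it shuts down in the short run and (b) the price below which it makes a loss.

Shutdown price = $3; break-even price = $18

Shutdown price = min AVC. AVC = 39 - 12Q + Q^2, with vertex at Q = 6 and minimum $3.
ATC = 98/Q + 39 - 12Q + Q^2. Setting dATC/dQ = −98/Q^2 − 12 + 2Q = 0 gives Q = 7 (since 2·7^3 − 12·7^2 = 98).
min ATC = 98/7 + 39 − 12·7 + 7^2 = $18. That is the break-even price.
For $3 ≤ P < $18 the firm produces at a loss; below $3 it shuts down.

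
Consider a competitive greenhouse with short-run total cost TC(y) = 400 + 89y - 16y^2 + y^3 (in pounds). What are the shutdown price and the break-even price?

AVC = 89 - 16y + y^2; minimized at y = 8, giving min AVC = £25. That is the shutdown price.
ATC = 400/y + 89 - 16y + y^2. Setting dATC/dy = −400/y^2 − 16 + 2y = 0 gives y = 10 (since 2·10^3 − 16·10^2 = 400).
min ATC = 400/10 + 89 − 16·10 + 10^2 = £69. That is the break-even price.
Between these two prices the firm operates at a loss; above £69 it earns a profit.

Shutdown price = £25; break-even price = £69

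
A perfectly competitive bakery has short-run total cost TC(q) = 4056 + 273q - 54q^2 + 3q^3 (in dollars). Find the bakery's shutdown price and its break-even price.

Shutdown price = $30; break-even price = $390

Shutdown price = min AVC. AVC = 273 - 54q + 3q^2, with vertex at q = 9 and minimum $30.
ATC = 4056/q + 273 - 54q + 3q^2. Setting dATC/dq = −4056/q^2 − 54 + 6q = 0 gives q = 13 (since 6·13^3 − 54·13^2 = 4056).
min ATC = 4056/13 + 273 − 54·13 + 3·13^2 = $390. That is the break-even price.
Between these two prices the firm operates at a loss; above $390 it earns a profit.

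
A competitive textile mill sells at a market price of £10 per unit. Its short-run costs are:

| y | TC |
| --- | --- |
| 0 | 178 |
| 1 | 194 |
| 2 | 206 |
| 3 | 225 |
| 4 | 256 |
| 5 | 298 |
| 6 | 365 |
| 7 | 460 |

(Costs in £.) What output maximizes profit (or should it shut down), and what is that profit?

Profit at each row (π = 10y − TC): y=0: -178; y=1: -184; y=2: -186; y=3: -195; y=4: -216; y=5: -248; y=6: -305; y=7: -390.
Profit is highest at y = 0. Equivalently, the lowest AVC in the table is 28/2 ≈ £14 at y = 2, and P = £10 falls below it — price never covers variable cost, so the firm shuts down and loses only its fixed cost.

y = 0 (shut down); profit = -£178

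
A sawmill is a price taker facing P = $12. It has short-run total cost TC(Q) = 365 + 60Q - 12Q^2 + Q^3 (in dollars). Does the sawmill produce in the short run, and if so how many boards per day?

Shut down

From TC, MC = TC'(Q) = 60 - 24Q + 3Q^2 and AVC = VC/Q = 60 - 12Q + Q^2.
The AVC parabola has its vertex at Q = 12/2 = 6, where AVC = 60 - 12·6 + 6^2 = $24.
P = $12 lies below min AVC = $24; no output level covers variable cost.
The firm minimizes its loss by shutting down and losing only its fixed cost of $365.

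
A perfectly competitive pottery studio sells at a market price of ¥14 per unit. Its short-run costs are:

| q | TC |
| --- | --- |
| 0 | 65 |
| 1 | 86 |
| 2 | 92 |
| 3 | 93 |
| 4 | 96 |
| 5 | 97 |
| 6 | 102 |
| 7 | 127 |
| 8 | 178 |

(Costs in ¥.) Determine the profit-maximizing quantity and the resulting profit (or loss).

Profit at each row (π = 14q − TC): q=0: -65; q=1: -72; q=2: -64; q=3: -51; q=4: -40; q=5: -27; q=6: -18; q=7: -29; q=8: -66.
Profit is maximized at q = 6. AVC there is 37/6 = ¥6.17 ≤ P, so producing beats shutting down (which would give -¥65).

q = 6; profit = -¥18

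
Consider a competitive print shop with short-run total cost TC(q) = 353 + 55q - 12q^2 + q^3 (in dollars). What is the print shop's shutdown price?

The shutdown price is the minimum of AVC. VC = 55q - 12q^2 + q^3, so AVC = 55 - 12q + q^2.
dAVC/dq = -12 + 2q = 0 gives q = 6. min AVC = 55 - 12·6 + 6^2 = 19.
So the shutdown price is $19.

$19 per unit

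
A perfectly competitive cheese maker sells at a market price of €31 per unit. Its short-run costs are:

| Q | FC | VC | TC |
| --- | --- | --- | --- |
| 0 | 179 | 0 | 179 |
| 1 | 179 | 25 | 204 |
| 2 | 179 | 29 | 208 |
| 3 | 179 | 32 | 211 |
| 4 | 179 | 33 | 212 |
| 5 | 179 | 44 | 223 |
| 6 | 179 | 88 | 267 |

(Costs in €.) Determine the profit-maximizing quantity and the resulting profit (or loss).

Tabulate TR − TC: Q=0: -179; Q=1: -173; Q=2: -146; Q=3: -118; Q=4: -88; Q=5: -68; Q=6: -81.
Profit is maximized at Q = 5. AVC there is 44/5 = €8.80 ≤ P, so producing beats shutting down (which would give -€179).

Q = 5; profit = -€68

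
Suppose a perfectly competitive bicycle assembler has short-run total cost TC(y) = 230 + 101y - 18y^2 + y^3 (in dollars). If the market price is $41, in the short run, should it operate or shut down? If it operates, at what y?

Variable cost is VC = 101y - 18y^2 + y^3, so AVC = VC/y = 101 - 18y + y^2 and MC = dTC/dy = 101 - 36y + 3y^2.
AVC is minimized where dAVC/dy = -18 + 2y = 0, at y = 9; min AVC = 101 - 18·9 + 9^2 = $20.
Because $41 ≥ $20, revenue can cover variable cost; the firm operates.
Solving P = MC: 60 - 36y + 3y^2 = 0 ⇒ y = 2 or 10. On the upward-sloping branch, y* = 10.
Check: AVC at y = 10 is $21 ≤ P, so revenue covers variable cost.
Profit = P·y − TC = 41·10 − 440 = -$30, a loss, but smaller than the $230 fixed cost the firm would lose by shutting down.

Produce at y = 10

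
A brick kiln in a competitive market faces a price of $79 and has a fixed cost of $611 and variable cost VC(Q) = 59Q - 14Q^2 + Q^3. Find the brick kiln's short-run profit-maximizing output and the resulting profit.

Profit = -$11 at Q = 10

AVC = 59 - 14Q + Q^2 has its minimum $10 at Q = 7; price $79 clears that bar, so the firm operates.
MC = 59 - 28Q + 3Q^2. Setting P = MC and taking the root on the rising branch gives Q* = 10.
TR = 79·10 = 790. TC = 611 + 190 = 801. Profit = 790 − 801 = -$11.
By producing, the firm covers all variable cost plus $600 of fixed cost; shutting down would lose the full $611.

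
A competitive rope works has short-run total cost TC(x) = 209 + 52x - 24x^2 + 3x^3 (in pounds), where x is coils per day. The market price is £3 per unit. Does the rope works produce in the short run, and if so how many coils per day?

Shut down

From TC, MC = TC'(x) = 52 - 48x + 9x^2 and AVC = VC/x = 52 - 24x + 3x^2.
AVC hits its minimum where MC = AVC, at x = 4, giving min AVC = 52 - 24·4 + 3·4^2 = £4.
Since P = £3 < min AVC = £4, price fails to cover variable cost at any output.
The firm minimizes its loss by shutting down and losing only its fixed cost of £209.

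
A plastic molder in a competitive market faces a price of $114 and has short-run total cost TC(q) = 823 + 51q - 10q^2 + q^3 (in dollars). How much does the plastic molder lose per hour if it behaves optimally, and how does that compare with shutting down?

Profit = -$175 at q = 9

AVC = 51 - 10q + q^2 has its minimum $26 at q = 5; price $114 clears that bar, so the firm operates.
With MC = 51 - 20q + 3q^2, P = MC on the upward-sloping part at q* = 9.
TR = 114·9 = 1026. TC = 823 + 378 = 1201. Profit = 1026 − 1201 = -$175.
By producing, the firm covers all variable cost plus $648 of fixed cost; shutting down would lose the full $823.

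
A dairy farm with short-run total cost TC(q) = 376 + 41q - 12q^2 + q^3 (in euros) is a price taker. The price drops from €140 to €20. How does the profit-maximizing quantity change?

Output falls from 11 to 7

AVC = 41 - 12q + q^2, minimized at q = 6 where min AVC = €5. MC = 41 - 24q + 3q^2.
With P = €140 above the shutdown price, P = MC gives q = 11.
At P = €20 ≥ min AVC, set P = MC: q = 7. The firm stays open but cuts output.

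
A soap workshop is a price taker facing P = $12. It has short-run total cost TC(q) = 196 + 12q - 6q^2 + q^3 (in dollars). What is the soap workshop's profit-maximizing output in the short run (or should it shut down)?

Produce at q = 4

Variable cost is VC = 12q - 6q^2 + q^3, so AVC = VC/q = 12 - 6q + q^2 and MC = dTC/dq = 12 - 12q + 3q^2.
AVC hits its minimum where MC = AVC, at q = 3, giving min AVC = 12 - 6·3 + 3^2 = $3.
Since P = $12 ≥ min AVC = $3, price covers variable cost and the firm should produce.
Solving P = MC: -12q + 3q^2 = 0 ⇒ q = 0 or 4. On the upward-sloping branch, q* = 4.
Check: AVC at q = 4 is $4 ≤ P, so revenue covers variable cost.
Profit = P·q − TC = 12·4 − 212 = -$164, a loss, but smaller than the $196 fixed cost the firm would lose by shutting down.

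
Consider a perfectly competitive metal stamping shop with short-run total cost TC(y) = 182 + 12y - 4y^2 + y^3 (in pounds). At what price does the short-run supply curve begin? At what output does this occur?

£8 per unit, at y = 2

Short-run supply begins at min AVC. From VC = 12y - 4y^2 + y^3, AVC = 12 - 4y + y^2.
At the minimum of AVC, MC = AVC. MC = 12 - 8y + 3y^2; setting MC = AVC gives 2y^2 - 4y = 0, so y = 2. min AVC = 8.
For P < £8 the firm produces nothing.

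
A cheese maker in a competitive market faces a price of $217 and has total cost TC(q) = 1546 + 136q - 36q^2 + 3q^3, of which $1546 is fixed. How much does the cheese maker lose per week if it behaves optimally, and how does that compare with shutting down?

AVC = 136 - 36q + 3q^2; min AVC = $28 at q = 6. Since P = $217 ≥ min AVC, the firm produces.
With MC = 136 - 72q + 9q^2, P = MC on the upward-sloping part at q* = 9.
TR = 217·9 = 1953. TC = 1546 + 495 = 2041. Profit = 1953 − 2041 = -$88.
That loss of $88 beats the $1546 the firm would lose by shutting down; producing recovers $1458 of fixed cost.

Profit = -$88 at q = 9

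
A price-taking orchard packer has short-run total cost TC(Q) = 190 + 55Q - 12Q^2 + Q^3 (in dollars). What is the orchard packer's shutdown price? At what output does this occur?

$19 per unit, at Q = 6

Short-run supply begins at min AVC. From VC = 55Q - 12Q^2 + Q^3, AVC = 55 - 12Q + Q^2.
At the minimum of AVC, MC = AVC. MC = 55 - 24Q + 3Q^2; setting MC = AVC gives 2Q^2 - 12Q = 0, so Q = 6. min AVC = 19.
The firm shuts down for any P below $19.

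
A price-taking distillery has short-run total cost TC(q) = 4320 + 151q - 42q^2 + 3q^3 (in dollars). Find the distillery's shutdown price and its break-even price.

Shutdown price = min AVC. AVC = 151 - 42q + 3q^2, with vertex at q = 7 and minimum $4.
ATC = 4320/q + 151 - 42q + 3q^2. Setting dATC/dq = −4320/q^2 − 42 + 6q = 0 gives q = 12 (since 6·12^3 − 42·12^2 = 4320).
min ATC = 4320/12 + 151 − 42·12 + 3·12^2 = $439. That is the break-even price.
Between these two prices the firm operates at a loss; above $439 it earns a profit.

Shutdown price = $4; break-even price = $439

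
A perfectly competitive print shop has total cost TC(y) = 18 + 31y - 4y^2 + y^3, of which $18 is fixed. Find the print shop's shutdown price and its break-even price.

Shutdown price = $27; break-even price = $34

AVC = 31 - 4y + y^2; minimized at y = 2, giving min AVC = $27. That is the shutdown price.
ATC = 18/y + 31 - 4y + y^2. Setting dATC/dy = −18/y^2 − 4 + 2y = 0 gives y = 3 (since 2·3^3 − 4·3^2 = 18).
min ATC = 18/3 + 31 − 4·3 + 3^2 = $34. That is the break-even price.
Between these two prices the firm operates at a loss; above $34 it earns a profit.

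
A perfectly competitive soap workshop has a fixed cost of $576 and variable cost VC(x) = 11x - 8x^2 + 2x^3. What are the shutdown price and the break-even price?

Shutdown price = $3; break-even price = $131

Shutdown price = min AVC. AVC = 11 - 8x + 2x^2, with vertex at x = 2 and minimum $3.
ATC = 576/x + 11 - 8x + 2x^2. Setting dATC/dx = −576/x^2 − 8 + 4x = 0 gives x = 6 (since 4·6^3 − 8·6^2 = 576).
min ATC = 576/6 + 11 − 8·6 + 2·6^2 = $131. That is the break-even price.
Between these two prices the firm operates at a loss; above $131 it earns a profit.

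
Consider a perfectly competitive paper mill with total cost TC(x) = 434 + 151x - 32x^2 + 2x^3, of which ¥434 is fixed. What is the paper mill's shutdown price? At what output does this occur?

¥23 per unit, at x = 8

Short-run supply begins at min AVC. From VC = 151x - 32x^2 + 2x^3, AVC = 151 - 32x + 2x^2.
dAVC/dx = -32 + 4x = 0 gives x = 8. min AVC = 151 - 32·8 + 2·8^2 = 23.
For P < ¥23 the firm produces nothing.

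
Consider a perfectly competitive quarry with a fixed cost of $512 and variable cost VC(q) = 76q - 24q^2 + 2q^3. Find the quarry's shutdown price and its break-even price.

AVC = 76 - 24q + 2q^2; minimized at q = 6, giving min AVC = $4. That is the shutdown price.
ATC = 512/q + 76 - 24q + 2q^2. Setting dATC/dq = −512/q^2 − 24 + 4q = 0 gives q = 8 (since 4·8^3 − 24·8^2 = 512).
min ATC = 512/8 + 76 − 24·8 + 2·8^2 = $76. That is the break-even price.
Between these two prices the firm operates at a loss; above $76 it earns a profit.

Shutdown price = $4; break-even price = $76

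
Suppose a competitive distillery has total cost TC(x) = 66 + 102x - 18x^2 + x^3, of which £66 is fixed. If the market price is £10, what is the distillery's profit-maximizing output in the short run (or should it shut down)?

Strip out fixed cost: VC = 102x - 18x^2 + x^3. Then AVC = 102 - 18x + x^2 and MC = 102 - 36x + 3x^2.
AVC hits its minimum where MC = AVC, at x = 9, giving min AVC = 102 - 18·9 + 9^2 = £21.
P = £10 lies below min AVC = £21; no output level covers variable cost.
Best response: produce nothing and absorb the £66 fixed cost.

Shut down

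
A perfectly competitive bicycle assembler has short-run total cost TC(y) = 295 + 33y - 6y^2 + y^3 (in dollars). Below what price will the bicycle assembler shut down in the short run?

$24 per unit

The shutdown price is the minimum of AVC. VC = 33y - 6y^2 + y^3, so AVC = 33 - 6y + y^2.
At the minimum of AVC, MC = AVC. MC = 33 - 12y + 3y^2; setting MC = AVC gives 2y^2 - 6y = 0, so y = 3. min AVC = 24.
The firm shuts down for any P below $24.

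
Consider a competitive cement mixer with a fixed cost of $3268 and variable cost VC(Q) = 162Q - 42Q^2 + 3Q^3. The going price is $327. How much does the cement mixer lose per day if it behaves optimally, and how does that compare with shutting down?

AVC = 162 - 42Q + 3Q^2 has its minimum $15 at Q = 7; price $327 clears that bar, so the firm operates.
MC = 162 - 84Q + 9Q^2. Setting P = MC and taking the root on the rising branch gives Q* = 11.
TR = 327·11 = 3597. TC = 3268 + 693 = 3961. Profit = 3597 − 3961 = -$364.
Shutting down would mean losing the fixed cost of $3268, so operating at a loss of $364 is better by $2904.

Profit = -$364 at Q = 11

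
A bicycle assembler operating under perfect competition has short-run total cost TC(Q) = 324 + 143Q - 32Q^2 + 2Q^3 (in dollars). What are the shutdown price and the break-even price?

Shutdown price = $15; break-even price = $53

Shutdown price = min AVC. AVC = 143 - 32Q + 2Q^2, with vertex at Q = 8 and minimum $15.
ATC = 324/Q + 143 - 32Q + 2Q^2. Setting dATC/dQ = −324/Q^2 − 32 + 4Q = 0 gives Q = 9 (since 4·9^3 − 32·9^2 = 324).
min ATC = 324/9 + 143 − 32·9 + 2·9^2 = $53. That is the break-even price.
For $15 ≤ P < $53 the firm produces at a loss; below $15 it shuts down.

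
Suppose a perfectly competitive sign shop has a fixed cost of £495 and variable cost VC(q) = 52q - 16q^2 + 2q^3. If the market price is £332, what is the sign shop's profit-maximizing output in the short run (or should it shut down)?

Produce at q = 10

Variable cost is VC = 52q - 16q^2 + 2q^3, so AVC = VC/q = 52 - 16q + 2q^2 and MC = dTC/dq = 52 - 32q + 6q^2.
AVC is minimized where dAVC/dq = -16 + 4q = 0, at q = 4; min AVC = 52 - 16·4 + 2·4^2 = £20.
P = £332 exceeds min AVC = £20, so the firm stays open.
Set P = MC: 332 = 52 - 32q + 6q^2 → -280 - 32q + 6q^2 = 0. The roots are q = -14/3 and q = 10; the profit-maximizing output is on the rising part of MC, so q* = 10.
Check: AVC at q = 10 is £92 ≤ P, so revenue covers variable cost.
Profit = P·q − TC = 332·10 − 1415 = £1905.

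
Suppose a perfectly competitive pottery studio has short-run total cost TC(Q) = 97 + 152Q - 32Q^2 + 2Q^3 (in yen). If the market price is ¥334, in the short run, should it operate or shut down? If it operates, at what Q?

Strip out fixed cost: VC = 152Q - 32Q^2 + 2Q^3. Then AVC = 152 - 32Q + 2Q^2 and MC = 152 - 64Q + 6Q^2.
AVC hits its minimum where MC = AVC, at Q = 8, giving min AVC = 152 - 32·8 + 2·8^2 = ¥24.
Since P = ¥334 ≥ min AVC = ¥24, price covers variable cost and the firm should produce.
P = MC gives -182 - 64Q + 6Q^2 = 0, with roots -7/3 and 13. Take the larger (rising MC): Q* = 13.
Check: AVC at Q = 13 is ¥74 ≤ P, so revenue covers variable cost.
Profit = P·Q − TC = 334·13 − 1059 = ¥3283.

Produce at Q = 13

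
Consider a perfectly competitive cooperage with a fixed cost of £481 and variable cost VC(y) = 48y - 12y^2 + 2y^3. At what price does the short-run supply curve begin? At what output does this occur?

The shutdown price is the minimum of AVC. VC = 48y - 12y^2 + 2y^3, so AVC = 48 - 12y + 2y^2.
At the minimum of AVC, MC = AVC. MC = 48 - 24y + 6y^2; setting MC = AVC gives 4y^2 - 12y = 0, so y = 3. min AVC = 30.
So the shutdown price is £30.

£30 per unit, at y = 3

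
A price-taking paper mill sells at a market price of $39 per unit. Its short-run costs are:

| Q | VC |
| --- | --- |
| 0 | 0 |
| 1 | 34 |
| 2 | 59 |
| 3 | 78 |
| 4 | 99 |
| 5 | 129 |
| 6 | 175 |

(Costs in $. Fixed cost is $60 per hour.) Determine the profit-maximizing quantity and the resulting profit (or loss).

Q = 5; profit = $6

Compute π = P·Q − TC at each output: Q=0: -60; Q=1: -55; Q=2: -41; Q=3: -21; Q=4: -3; Q=5: 6; Q=6: -1.
Profit is maximized at Q = 5. AVC there is 129/5 = $25.80 ≤ P, so producing beats shutting down (which would give -$60).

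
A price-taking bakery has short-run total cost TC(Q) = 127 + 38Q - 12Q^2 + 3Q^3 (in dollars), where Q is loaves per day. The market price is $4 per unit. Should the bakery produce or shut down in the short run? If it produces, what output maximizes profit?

Shut down

Strip out fixed cost: VC = 38Q - 12Q^2 + 3Q^3. Then AVC = 38 - 12Q + 3Q^2 and MC = 38 - 24Q + 9Q^2.
AVC hits its minimum where MC = AVC, at Q = 2, giving min AVC = 38 - 12·2 + 3·2^2 = $26.
With P < min AVC ($4 < $26), every unit sold adds to the loss.
Shutting down limits the loss to fixed cost, $127.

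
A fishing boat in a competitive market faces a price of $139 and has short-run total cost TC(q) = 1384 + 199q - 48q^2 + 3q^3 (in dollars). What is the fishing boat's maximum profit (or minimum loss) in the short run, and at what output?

Profit = -$184 at q = 10

AVC = 199 - 48q + 3q^2; min AVC = $7 at q = 8. Since P = $139 ≥ min AVC, the firm produces.
With MC = 199 - 96q + 9q^2, P = MC on the upward-sloping part at q* = 10.
TR = 139·10 = 1390. TC = 1384 + 190 = 1574. Profit = 1390 − 1574 = -$184.
That loss of $184 beats the $1384 the firm would lose by shutting down; producing recovers $1200 of fixed cost.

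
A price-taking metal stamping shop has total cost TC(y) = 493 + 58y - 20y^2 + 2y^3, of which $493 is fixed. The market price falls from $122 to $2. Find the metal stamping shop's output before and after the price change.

MC = 58 - 40y + 6y^2; the shutdown threshold is min AVC = $8 (at y = 5).
At P = $122 ≥ min AVC, set P = MC on the rising branch: y = 8.
At P = $2 < min AVC = $8, price no longer covers variable cost at any output, so the firm shuts down: y = 0.

Output falls from 8 to 0 (the firm shuts down)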